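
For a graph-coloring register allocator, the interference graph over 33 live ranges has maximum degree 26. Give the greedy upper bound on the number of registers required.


Greedy coloring never needs more than (max_degree + 1) colors: when coloring a vertex, at most max_degree neighbors are already colored.
Upper bound = 26 + 1 = 27

27


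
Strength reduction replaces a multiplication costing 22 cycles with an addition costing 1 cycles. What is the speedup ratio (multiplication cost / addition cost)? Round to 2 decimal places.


Ratio = mult_cost / add_cost = 22 / 1 = 22.0

22.0


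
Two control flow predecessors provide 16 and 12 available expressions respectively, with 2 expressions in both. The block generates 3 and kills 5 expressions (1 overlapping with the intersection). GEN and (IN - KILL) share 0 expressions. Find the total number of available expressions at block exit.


IN = intersection of predecessors = 2
IN - KILL = 2 - 1 = 1
|OUT| = |GEN| + |IN - KILL| - |GEN ∩ (IN - KILL)| = 3 + 1 - 0 = 4

4


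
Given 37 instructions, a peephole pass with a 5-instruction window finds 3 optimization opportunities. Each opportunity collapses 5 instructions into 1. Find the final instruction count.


Each match removes 4 instructions.
Total removed = 3 * 4 = 12
Remaining = 37 - 12 = 25

25


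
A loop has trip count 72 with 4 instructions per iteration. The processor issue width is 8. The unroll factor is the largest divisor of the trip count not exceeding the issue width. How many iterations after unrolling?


Largest divisor of 72 <= 8 is 8
New iterations = 72 / 8 = 9

9


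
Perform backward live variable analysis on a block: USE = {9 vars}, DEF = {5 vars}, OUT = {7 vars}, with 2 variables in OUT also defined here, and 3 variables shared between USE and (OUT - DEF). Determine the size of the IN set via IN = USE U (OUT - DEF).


OUT - DEF: 7 - 2 = 5
|IN| = |USE| + |OUT - DEF| - |USE ∩ (OUT - DEF)| = 9 + 5 - 3 = 11

11


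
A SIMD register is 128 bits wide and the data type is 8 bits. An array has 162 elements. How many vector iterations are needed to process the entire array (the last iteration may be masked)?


Width = 128 / 8 = 16 elements per vector op
Iterations = ceil(162 / 16) = 11

11


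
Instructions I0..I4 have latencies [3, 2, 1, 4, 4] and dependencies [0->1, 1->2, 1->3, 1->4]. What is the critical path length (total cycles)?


Compute longest path through dependency graph: dist(Ik) = max over predecessors of dist + latency(Ik).
dist(I0) = latency 3 = 3
dist(I1) = dist(I0) + 2 = 3 + 2 = 5
dist(I2) = dist(I1) + 1 = 5 + 1 = 6
dist(I3) = dist(I1) + 4 = 5 + 4 = 9
dist(I4) = dist(I1) + 4 = 5 + 4 = 9
Critical path = max dist = 9

9


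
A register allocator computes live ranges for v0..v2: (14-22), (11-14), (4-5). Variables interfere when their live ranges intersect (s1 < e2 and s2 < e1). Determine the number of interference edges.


Check all pairs for overlapping intervals.
Two intervals (s1,e1) and (s2,e2) overlap if s1 < e2 and s2 < e1.
v0 (14-22) vs v1..v2: overlaps none -> 0
v1 (11-14) vs v2: overlaps none -> 0
Total overlapping pairs = 0 + 0 = 0

0


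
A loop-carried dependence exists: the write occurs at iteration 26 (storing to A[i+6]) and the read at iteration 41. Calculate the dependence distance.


Distance = read iteration - write iteration
= 41 - 26 = 15

15


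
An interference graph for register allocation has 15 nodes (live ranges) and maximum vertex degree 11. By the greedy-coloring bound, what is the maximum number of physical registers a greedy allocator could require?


Greedy coloring never needs more than (max_degree + 1) colors: when coloring a vertex, at most max_degree neighbors are already colored.
Upper bound = 11 + 1 = 12

12


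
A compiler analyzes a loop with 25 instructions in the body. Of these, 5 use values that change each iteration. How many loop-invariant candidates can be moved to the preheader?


Invariant candidates = total - loop-dependent
= 25 - 5 = 20

20


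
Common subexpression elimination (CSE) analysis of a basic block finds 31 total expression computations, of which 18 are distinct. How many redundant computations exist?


CSE count = total expressions - unique expressions
= 31 - 18 = 13

13


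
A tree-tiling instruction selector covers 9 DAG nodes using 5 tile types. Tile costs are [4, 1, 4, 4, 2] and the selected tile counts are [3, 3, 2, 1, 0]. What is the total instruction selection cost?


Total cost = sum(count_i * cost_i)
= 3*4 + 3*1 + 2*4 + 1*4 + 0*2
= 27

27


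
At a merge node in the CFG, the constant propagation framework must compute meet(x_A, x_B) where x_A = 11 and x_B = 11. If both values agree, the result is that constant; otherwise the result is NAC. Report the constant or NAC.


Meet operation: if both paths give the same constant, result is that constant; if they differ, result is NAC (not-a-constant).
Path A: 11, Path B: 11 -> equal
Result: constant -> 11

11


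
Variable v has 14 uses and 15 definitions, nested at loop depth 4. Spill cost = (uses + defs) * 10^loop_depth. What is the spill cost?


uses + defs = 14 + 15 = 29
10^4 = 10000
Spill cost = 29 * 10000 = 290000

290000


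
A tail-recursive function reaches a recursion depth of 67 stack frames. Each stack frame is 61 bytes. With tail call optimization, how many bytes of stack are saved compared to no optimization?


Without TCO: 67 * 61 = 4087 bytes
With TCO: reuse 1 frame = 61 bytes
Savings = 4087 - 61 = 4026

4026


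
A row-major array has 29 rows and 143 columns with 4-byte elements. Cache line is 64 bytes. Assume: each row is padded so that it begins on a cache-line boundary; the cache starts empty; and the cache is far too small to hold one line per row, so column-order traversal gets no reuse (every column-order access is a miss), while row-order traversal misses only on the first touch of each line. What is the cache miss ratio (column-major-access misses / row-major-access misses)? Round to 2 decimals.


Each row occupies 143 * 4 = 572 bytes and starts on a line boundary, so it spans ceil(572 / 64) = 9 cache lines.
Row-major traversal misses (one per line touched): 29 * ceil(143 * 4 / 64) = 261
Column-major traversal misses (no reuse, every access misses): 29 * 143 = 4147
Ratio = 4147 / 261 = 15.89

15.89


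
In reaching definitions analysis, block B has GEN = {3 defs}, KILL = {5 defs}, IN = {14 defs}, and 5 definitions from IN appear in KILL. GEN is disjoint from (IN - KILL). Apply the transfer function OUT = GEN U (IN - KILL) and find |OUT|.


IN - KILL: 14 - 5 = 9 surviving definitions
OUT = GEN + surviving = 3 + 9 = 12

12


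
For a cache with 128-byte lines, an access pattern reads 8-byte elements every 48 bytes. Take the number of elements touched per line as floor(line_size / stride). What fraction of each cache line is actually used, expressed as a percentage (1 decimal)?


Elements per cache line = floor(128 / 48) = 2
Bytes used = 2 * 8 = 16
Utilization = 16 / 128 * 100 = 12.5%

12.5


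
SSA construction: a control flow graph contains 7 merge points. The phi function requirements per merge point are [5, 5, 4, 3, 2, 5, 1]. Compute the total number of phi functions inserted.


Total phi functions = sum of phi functions at each join node
= 5 + 5 + 4 + 3 + 2 + 5 + 1 = 25

25


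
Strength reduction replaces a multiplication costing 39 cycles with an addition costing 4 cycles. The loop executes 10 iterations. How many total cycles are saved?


Per-iteration saving = 39 - 4 = 35
Total saved = 10 * 35 = 350

350


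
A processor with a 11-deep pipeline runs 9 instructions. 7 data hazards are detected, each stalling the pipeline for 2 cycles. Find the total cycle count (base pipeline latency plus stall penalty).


Base cycles = 11 + 9 - 1 = 19
Total stalls = 7 * 2 = 14
Total = 19 + 14 = 33

33


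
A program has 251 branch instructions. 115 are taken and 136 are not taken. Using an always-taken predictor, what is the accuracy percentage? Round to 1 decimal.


Predictor: always-taken
Correct predictions = 115
Accuracy = 115 / 251 * 100 = 45.8%

45.8


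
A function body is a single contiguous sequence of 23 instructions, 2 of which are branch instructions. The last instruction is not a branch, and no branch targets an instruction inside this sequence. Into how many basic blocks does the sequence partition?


With no in-sequence branch targets, the leaders are the first instruction plus the instruction after each branch.
Number of basic blocks = branches + 1
= 2 + 1 = 3

3


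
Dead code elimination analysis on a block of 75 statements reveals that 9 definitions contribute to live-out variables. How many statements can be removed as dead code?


Dead code = total statements - live definitions
= 75 - 9 = 66

66


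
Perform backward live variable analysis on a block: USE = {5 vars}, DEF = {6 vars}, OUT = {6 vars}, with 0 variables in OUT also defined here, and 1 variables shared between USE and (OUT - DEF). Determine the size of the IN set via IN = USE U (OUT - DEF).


OUT - DEF: 6 - 0 = 6
|IN| = |USE| + |OUT - DEF| - |USE ∩ (OUT - DEF)| = 5 + 6 - 1 = 10

10


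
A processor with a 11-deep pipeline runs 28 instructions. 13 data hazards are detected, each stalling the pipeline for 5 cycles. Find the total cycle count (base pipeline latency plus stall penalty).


Base cycles = 11 + 28 - 1 = 38
Total stalls = 13 * 5 = 65
Total = 38 + 65 = 103

103


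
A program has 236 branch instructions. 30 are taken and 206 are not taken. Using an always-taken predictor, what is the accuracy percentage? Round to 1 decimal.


Predictor: always-taken
Correct predictions = 30
Accuracy = 30 / 236 * 100 = 12.7%

12.7


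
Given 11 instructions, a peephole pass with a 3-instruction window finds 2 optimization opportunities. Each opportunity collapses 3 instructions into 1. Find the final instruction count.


Each match removes 2 instructions.
Total removed = 2 * 2 = 4
Remaining = 11 - 4 = 7

7


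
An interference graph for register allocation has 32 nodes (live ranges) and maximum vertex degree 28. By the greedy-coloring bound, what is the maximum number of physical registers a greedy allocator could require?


Greedy coloring never needs more than (max_degree + 1) colors: when coloring a vertex, at most max_degree neighbors are already colored.
Upper bound = 28 + 1 = 29

29


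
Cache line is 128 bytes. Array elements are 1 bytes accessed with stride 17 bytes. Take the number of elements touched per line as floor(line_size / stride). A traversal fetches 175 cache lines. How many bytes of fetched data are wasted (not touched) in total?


Elements per line = floor(128 / 17) = 7
Bytes used per line = 7 * 1 = 7
Wasted per line = 128 - 7 = 121
Total wasted = 121 * 175 = 21175

21175


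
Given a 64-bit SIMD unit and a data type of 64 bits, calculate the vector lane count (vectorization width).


Width = SIMD bits / data type bits
= 64 / 64 = 1

1


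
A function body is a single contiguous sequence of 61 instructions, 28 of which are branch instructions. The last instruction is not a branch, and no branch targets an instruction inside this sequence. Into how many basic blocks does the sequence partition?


With no in-sequence branch targets, the leaders are the first instruction plus the instruction after each branch.
Number of basic blocks = branches + 1
= 28 + 1 = 29

29


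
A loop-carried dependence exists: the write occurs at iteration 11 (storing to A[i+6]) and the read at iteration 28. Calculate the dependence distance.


Distance = read iteration - write iteration
= 28 - 11 = 17

17


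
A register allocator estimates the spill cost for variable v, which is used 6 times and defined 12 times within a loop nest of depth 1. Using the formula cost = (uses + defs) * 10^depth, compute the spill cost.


uses + defs = 6 + 12 = 18
10^1 = 10
Spill cost = 18 * 10 = 180

180


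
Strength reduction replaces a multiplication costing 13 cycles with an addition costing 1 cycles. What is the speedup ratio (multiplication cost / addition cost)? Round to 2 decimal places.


Ratio = mult_cost / add_cost = 13 / 1 = 13.0

13.0


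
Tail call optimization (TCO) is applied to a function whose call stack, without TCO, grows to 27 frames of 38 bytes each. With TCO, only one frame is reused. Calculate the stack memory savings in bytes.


Without TCO: 27 * 38 = 1026 bytes
With TCO: reuse 1 frame = 38 bytes
Savings = 1026 - 38 = 988

988


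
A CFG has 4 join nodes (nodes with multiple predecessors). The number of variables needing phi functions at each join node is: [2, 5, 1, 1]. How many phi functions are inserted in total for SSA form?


Total phi functions = sum of phi functions at each join node
= 2 + 5 + 1 + 1 = 9

9


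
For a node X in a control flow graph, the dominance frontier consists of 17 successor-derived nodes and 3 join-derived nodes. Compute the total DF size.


DF(X) = direct successor contributions + join point contributions
= 17 + 3 = 20

20


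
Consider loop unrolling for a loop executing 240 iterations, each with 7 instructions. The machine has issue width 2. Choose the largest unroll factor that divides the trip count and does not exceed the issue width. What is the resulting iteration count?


Largest divisor of 240 <= 2 is 2
New iterations = 240 / 2 = 120

120


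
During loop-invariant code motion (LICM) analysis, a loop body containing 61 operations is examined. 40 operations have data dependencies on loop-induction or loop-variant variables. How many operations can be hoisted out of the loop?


Invariant candidates = total - loop-dependent
= 61 - 40 = 21

21


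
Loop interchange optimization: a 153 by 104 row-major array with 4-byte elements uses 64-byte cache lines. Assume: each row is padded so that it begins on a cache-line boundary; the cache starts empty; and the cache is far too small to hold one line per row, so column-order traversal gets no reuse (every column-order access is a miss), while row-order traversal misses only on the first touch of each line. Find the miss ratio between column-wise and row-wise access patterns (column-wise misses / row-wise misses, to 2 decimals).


Each row occupies 104 * 4 = 416 bytes and starts on a line boundary, so it spans ceil(416 / 64) = 7 cache lines.
Row-major traversal misses (one per line touched): 153 * ceil(104 * 4 / 64) = 1071
Column-major traversal misses (no reuse, every access misses): 153 * 104 = 15912
Ratio = 15912 / 1071 = 14.86

14.86


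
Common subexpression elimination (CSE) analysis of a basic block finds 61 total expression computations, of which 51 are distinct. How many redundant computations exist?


CSE count = total expressions - unique expressions
= 61 - 51 = 10

10


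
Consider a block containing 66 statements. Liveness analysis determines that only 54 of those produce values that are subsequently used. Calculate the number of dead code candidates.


Dead code = total statements - live definitions
= 66 - 54 = 12

12


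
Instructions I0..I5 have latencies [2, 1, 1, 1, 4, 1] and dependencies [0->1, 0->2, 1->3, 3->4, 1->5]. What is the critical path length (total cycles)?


Compute longest path through dependency graph: dist(Ik) = max over predecessors of dist + latency(Ik).
dist(I0) = latency 2 = 2
dist(I1) = dist(I0) + 1 = 2 + 1 = 3
dist(I2) = dist(I0) + 1 = 2 + 1 = 3
dist(I3) = dist(I1) + 1 = 3 + 1 = 4
dist(I4) = dist(I3) + 4 = 4 + 4 = 8
dist(I5) = dist(I1) + 1 = 3 + 1 = 4
Critical path = max dist = 8

8


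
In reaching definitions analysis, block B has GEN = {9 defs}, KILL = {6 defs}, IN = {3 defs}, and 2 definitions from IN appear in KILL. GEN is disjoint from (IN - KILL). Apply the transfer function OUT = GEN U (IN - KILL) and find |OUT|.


IN - KILL: 3 - 2 = 1 surviving definitions
OUT = GEN + surviving = 9 + 1 = 10

10


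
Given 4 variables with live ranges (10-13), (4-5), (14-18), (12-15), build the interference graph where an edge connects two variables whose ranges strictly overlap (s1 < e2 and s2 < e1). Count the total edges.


Check all pairs for overlapping intervals.
Two intervals (s1,e1) and (s2,e2) overlap if s1 < e2 and s2 < e1.
v0 (10-13) vs v1..v3: overlaps v3 -> 1
v1 (4-5) vs v2..v3: overlaps none -> 0
v2 (14-18) vs v3: overlaps v3 -> 1
Total overlapping pairs = 1 + 0 + 1 = 2

2


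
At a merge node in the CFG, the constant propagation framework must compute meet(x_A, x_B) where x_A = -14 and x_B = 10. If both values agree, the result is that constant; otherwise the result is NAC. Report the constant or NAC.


Meet operation: if both paths give the same constant, result is that constant; if they differ, result is NAC (not-a-constant).
Path A: -14, Path B: 10 -> differ
Result: not-a-constant -> NAC

NAC


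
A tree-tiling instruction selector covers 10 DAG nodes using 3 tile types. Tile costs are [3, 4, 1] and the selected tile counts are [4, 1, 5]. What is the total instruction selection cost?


Total cost = sum(count_i * cost_i)
= 4*3 + 1*4 + 5*1
= 21

21


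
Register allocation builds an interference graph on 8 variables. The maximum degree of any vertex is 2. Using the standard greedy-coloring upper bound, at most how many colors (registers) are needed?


Greedy coloring never needs more than (max_degree + 1) colors: when coloring a vertex, at most max_degree neighbors are already colored.
Upper bound = 2 + 1 = 3

3


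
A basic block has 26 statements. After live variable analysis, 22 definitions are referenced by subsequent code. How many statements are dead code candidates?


Dead code = total statements - live definitions
= 26 - 22 = 4

4


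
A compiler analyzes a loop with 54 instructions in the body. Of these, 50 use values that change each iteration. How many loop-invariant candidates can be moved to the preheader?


Invariant candidates = total - loop-dependent
= 54 - 50 = 4

4


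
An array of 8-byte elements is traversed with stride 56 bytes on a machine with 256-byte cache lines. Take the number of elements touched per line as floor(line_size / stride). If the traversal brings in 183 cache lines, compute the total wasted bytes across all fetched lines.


Elements per line = floor(256 / 56) = 4
Bytes used per line = 4 * 8 = 32
Wasted per line = 256 - 32 = 224
Total wasted = 224 * 183 = 40992

40992


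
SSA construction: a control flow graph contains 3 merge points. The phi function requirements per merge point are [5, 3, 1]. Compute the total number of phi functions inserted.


Total phi functions = sum of phi functions at each join node
= 5 + 3 + 1 = 9

9


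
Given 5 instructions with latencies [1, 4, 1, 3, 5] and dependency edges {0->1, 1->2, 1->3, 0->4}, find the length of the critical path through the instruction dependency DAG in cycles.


Compute longest path through dependency graph: dist(Ik) = max over predecessors of dist + latency(Ik).
dist(I0) = latency 1 = 1
dist(I1) = dist(I0) + 4 = 1 + 4 = 5
dist(I2) = dist(I1) + 1 = 5 + 1 = 6
dist(I3) = dist(I1) + 3 = 5 + 3 = 8
dist(I4) = dist(I0) + 5 = 1 + 5 = 6
Critical path = max dist = 8

8


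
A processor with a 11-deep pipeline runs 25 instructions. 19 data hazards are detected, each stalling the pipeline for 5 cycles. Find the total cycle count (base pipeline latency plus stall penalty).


Base cycles = 11 + 25 - 1 = 35
Total stalls = 19 * 5 = 95
Total = 35 + 95 = 130

130


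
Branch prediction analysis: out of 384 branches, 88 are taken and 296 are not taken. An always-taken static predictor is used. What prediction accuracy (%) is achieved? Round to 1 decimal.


Predictor: always-taken
Correct predictions = 88
Accuracy = 88 / 384 * 100 = 22.9%

22.9


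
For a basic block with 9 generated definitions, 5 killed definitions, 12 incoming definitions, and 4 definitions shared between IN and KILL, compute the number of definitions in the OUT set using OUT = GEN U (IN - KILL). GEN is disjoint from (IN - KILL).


IN - KILL: 12 - 4 = 8 surviving definitions
OUT = GEN + surviving = 9 + 8 = 17

17


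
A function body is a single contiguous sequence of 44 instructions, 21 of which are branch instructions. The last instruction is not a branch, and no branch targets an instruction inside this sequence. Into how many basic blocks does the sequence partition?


With no in-sequence branch targets, the leaders are the first instruction plus the instruction after each branch.
Number of basic blocks = branches + 1
= 21 + 1 = 22

22


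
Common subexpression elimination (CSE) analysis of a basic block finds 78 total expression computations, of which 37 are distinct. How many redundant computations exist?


CSE count = total expressions - unique expressions
= 78 - 37 = 41

41


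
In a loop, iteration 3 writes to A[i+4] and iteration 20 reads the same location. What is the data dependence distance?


Distance = read iteration - write iteration
= 20 - 3 = 17

17


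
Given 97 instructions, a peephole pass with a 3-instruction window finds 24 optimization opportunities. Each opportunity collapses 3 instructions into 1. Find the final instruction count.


Each match removes 2 instructions.
Total removed = 24 * 2 = 48
Remaining = 97 - 48 = 49

49


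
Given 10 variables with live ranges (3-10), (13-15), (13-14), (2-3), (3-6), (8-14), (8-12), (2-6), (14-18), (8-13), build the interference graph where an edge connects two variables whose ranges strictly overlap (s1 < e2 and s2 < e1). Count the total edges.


Check all pairs for overlapping intervals.
Two intervals (s1,e1) and (s2,e2) overlap if s1 < e2 and s2 < e1.
v0 (3-10) vs v1..v9: overlaps v4, v5, v6, v7, v9 -> 5
v1 (13-15) vs v2..v9: overlaps v2, v5, v8 -> 3
v2 (13-14) vs v3..v9: overlaps v5 -> 1
v3 (2-3) vs v4..v9: overlaps v7 -> 1
v4 (3-6) vs v5..v9: overlaps v7 -> 1
v5 (8-14) vs v6..v9: overlaps v6, v9 -> 2
v6 (8-12) vs v7..v9: overlaps v9 -> 1
v7 (2-6) vs v8..v9: overlaps none -> 0
v8 (14-18) vs v9: overlaps none -> 0
Total overlapping pairs = 5 + 3 + 1 + 1 + 1 + 2 + 1 + 0 + 0 = 14

14


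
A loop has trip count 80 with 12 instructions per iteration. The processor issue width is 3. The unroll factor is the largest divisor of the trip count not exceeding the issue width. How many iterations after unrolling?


Largest divisor of 80 <= 3 is 2
New iterations = 80 / 2 = 40

40


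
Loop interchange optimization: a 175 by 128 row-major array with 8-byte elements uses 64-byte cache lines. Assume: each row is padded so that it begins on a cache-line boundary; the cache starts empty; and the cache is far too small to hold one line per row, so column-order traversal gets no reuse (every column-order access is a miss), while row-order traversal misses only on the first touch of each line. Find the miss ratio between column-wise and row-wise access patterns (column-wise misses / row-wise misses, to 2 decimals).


Each row occupies 128 * 8 = 1024 bytes and starts on a line boundary, so it spans ceil(1024 / 64) = 16 cache lines.
Row-major traversal misses (one per line touched): 175 * ceil(128 * 8 / 64) = 2800
Column-major traversal misses (no reuse, every access misses): 175 * 128 = 22400
Ratio = 22400 / 2800 = 8.0

8.0


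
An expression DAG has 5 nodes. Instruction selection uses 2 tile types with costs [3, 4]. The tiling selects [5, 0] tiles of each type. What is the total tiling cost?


Total cost = sum(count_i * cost_i)
= 5*3 + 0*4
= 15

15


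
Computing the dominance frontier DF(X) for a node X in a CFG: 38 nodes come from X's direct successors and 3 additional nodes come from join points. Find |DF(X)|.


DF(X) = direct successor contributions + join point contributions
= 38 + 3 = 41

41


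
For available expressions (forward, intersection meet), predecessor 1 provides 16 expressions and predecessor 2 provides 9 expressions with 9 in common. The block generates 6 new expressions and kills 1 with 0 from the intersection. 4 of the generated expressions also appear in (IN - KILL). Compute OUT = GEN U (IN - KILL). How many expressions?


IN = intersection of predecessors = 9
IN - KILL = 9 - 0 = 9
|OUT| = |GEN| + |IN - KILL| - |GEN ∩ (IN - KILL)| = 6 + 9 - 4 = 11

11


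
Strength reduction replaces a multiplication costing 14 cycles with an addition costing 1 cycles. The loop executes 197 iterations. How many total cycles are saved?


Per-iteration saving = 14 - 1 = 13
Total saved = 197 * 13 = 2561

2561


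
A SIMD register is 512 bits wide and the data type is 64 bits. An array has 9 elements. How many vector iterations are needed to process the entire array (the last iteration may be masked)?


Width = 512 / 64 = 8 elements per vector op
Iterations = ceil(9 / 8) = 2

2


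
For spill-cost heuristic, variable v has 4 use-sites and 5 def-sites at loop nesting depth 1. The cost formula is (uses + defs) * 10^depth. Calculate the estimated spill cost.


uses + defs = 4 + 5 = 9
10^1 = 10
Spill cost = 9 * 10 = 90

90


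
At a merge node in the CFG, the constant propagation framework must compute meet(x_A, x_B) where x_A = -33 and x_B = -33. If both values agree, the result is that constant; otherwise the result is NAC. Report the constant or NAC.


Meet operation: if both paths give the same constant, result is that constant; if they differ, result is NAC (not-a-constant).
Path A: -33, Path B: -33 -> equal
Result: constant -> -33

-33


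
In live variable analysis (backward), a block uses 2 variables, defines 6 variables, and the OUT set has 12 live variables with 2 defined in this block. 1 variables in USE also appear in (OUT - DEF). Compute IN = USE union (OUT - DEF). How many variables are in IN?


OUT - DEF: 12 - 2 = 10
|IN| = |USE| + |OUT - DEF| - |USE ∩ (OUT - DEF)| = 2 + 10 - 1 = 11

11


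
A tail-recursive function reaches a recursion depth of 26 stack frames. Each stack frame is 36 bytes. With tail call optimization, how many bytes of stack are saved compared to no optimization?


Without TCO: 26 * 36 = 936 bytes
With TCO: reuse 1 frame = 36 bytes
Savings = 936 - 36 = 900

900


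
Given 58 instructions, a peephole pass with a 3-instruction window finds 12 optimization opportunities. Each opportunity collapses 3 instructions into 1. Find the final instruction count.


Each match removes 2 instructions.
Total removed = 12 * 2 = 24
Remaining = 58 - 24 = 34

34


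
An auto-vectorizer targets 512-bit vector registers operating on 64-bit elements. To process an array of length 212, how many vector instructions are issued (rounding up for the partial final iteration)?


Width = 512 / 64 = 8 elements per vector op
Iterations = ceil(212 / 8) = 27

27


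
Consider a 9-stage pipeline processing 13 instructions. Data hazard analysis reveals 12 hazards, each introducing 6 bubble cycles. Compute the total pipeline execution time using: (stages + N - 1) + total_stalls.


Base cycles = 9 + 13 - 1 = 21
Total stalls = 12 * 6 = 72
Total = 21 + 72 = 93

93


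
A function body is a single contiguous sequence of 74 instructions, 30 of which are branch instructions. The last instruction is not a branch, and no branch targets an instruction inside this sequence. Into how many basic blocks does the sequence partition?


With no in-sequence branch targets, the leaders are the first instruction plus the instruction after each branch.
Number of basic blocks = branches + 1
= 30 + 1 = 31

31


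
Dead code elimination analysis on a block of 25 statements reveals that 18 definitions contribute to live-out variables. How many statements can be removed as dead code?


Dead code = total statements - live definitions
= 25 - 18 = 7

7


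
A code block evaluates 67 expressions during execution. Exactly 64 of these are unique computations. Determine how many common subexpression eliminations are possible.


CSE count = total expressions - unique expressions
= 67 - 64 = 3

3


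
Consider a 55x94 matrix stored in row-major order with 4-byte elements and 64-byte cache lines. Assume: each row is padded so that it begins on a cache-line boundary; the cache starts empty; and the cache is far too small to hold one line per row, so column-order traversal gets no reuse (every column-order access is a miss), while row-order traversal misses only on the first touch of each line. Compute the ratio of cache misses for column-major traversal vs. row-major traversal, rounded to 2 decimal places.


Each row occupies 94 * 4 = 376 bytes and starts on a line boundary, so it spans ceil(376 / 64) = 6 cache lines.
Row-major traversal misses (one per line touched): 55 * ceil(94 * 4 / 64) = 330
Column-major traversal misses (no reuse, every access misses): 55 * 94 = 5170
Ratio = 5170 / 330 = 15.67

15.67


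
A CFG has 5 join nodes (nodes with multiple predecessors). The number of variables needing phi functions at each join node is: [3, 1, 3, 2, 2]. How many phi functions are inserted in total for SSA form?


Total phi functions = sum of phi functions at each join node
= 3 + 1 + 3 + 2 + 2 = 11

11


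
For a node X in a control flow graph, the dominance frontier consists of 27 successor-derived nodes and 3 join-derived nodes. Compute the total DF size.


DF(X) = direct successor contributions + join point contributions
= 27 + 3 = 30

30


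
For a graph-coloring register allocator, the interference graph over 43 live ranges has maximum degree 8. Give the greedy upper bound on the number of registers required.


Greedy coloring never needs more than (max_degree + 1) colors: when coloring a vertex, at most max_degree neighbors are already colored.
Upper bound = 8 + 1 = 9

9


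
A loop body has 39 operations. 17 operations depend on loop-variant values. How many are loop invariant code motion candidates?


Invariant candidates = total - loop-dependent
= 39 - 17 = 22

22


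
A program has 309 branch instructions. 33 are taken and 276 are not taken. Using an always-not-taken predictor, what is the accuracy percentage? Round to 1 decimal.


Predictor: always-not-taken
Correct predictions = 276
Accuracy = 276 / 309 * 100 = 89.3%

89.3


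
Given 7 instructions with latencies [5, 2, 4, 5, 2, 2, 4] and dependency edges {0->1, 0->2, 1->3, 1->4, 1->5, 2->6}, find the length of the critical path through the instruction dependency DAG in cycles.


Compute longest path through dependency graph: dist(Ik) = max over predecessors of dist + latency(Ik).
dist(I0) = latency 5 = 5
dist(I1) = dist(I0) + 2 = 5 + 2 = 7
dist(I2) = dist(I0) + 4 = 5 + 4 = 9
dist(I3) = dist(I1) + 5 = 7 + 5 = 12
dist(I4) = dist(I1) + 2 = 7 + 2 = 9
dist(I5) = dist(I1) + 2 = 7 + 2 = 9
dist(I6) = dist(I2) + 4 = 9 + 4 = 13
Critical path = max dist = 13

13


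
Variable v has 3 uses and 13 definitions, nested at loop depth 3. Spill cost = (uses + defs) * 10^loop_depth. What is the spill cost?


uses + defs = 3 + 13 = 16
10^3 = 1000
Spill cost = 16 * 1000 = 16000

16000


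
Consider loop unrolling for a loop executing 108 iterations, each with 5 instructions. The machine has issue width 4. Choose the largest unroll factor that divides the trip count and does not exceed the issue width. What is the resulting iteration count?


Largest divisor of 108 <= 4 is 4
New iterations = 108 / 4 = 27

27


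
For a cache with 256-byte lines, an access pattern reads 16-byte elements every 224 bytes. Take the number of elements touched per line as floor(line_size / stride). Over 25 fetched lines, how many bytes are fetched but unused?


Elements per line = floor(256 / 224) = 1
Bytes used per line = 1 * 16 = 16
Wasted per line = 256 - 16 = 240
Total wasted = 240 * 25 = 6000

6000


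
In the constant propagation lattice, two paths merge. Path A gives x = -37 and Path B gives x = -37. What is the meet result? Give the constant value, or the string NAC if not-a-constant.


Meet operation: if both paths give the same constant, result is that constant; if they differ, result is NAC (not-a-constant).
Path A: -37, Path B: -37 -> equal
Result: constant -> -37

-37


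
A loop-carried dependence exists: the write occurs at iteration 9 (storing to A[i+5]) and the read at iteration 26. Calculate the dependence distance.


Distance = read iteration - write iteration
= 26 - 9 = 17

17


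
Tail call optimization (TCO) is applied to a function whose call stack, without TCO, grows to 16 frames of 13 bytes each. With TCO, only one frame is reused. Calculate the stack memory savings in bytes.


Without TCO: 16 * 13 = 208 bytes
With TCO: reuse 1 frame = 13 bytes
Savings = 208 - 13 = 195

195


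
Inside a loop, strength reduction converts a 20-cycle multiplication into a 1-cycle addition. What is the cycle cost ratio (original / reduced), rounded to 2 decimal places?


Ratio = mult_cost / add_cost = 20 / 1 = 20.0

20.0


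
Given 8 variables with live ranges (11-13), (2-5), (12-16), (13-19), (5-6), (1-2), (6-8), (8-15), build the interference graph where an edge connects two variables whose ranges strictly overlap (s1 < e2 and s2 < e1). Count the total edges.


Check all pairs for overlapping intervals.
Two intervals (s1,e1) and (s2,e2) overlap if s1 < e2 and s2 < e1.
v0 (11-13) vs v1..v7: overlaps v2, v7 -> 2
v1 (2-5) vs v2..v7: overlaps none -> 0
v2 (12-16) vs v3..v7: overlaps v3, v7 -> 2
v3 (13-19) vs v4..v7: overlaps v7 -> 1
v4 (5-6) vs v5..v7: overlaps none -> 0
v5 (1-2) vs v6..v7: overlaps none -> 0
v6 (6-8) vs v7: overlaps none -> 0
Total overlapping pairs = 2 + 0 + 2 + 1 + 0 + 0 + 0 = 5

5


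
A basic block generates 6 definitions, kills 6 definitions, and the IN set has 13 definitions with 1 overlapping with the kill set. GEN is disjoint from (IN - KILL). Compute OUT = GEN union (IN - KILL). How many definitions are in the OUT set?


IN - KILL: 13 - 1 = 12 surviving definitions
OUT = GEN + surviving = 6 + 12 = 18

18


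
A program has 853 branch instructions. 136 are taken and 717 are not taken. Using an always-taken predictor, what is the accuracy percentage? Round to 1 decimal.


Predictor: always-taken
Correct predictions = 136
Accuracy = 136 / 853 * 100 = 15.9%

15.9


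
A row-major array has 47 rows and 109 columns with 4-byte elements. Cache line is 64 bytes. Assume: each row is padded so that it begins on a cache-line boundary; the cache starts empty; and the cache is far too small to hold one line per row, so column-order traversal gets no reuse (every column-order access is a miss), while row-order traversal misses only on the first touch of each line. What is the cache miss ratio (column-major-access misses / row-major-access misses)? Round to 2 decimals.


Each row occupies 109 * 4 = 436 bytes and starts on a line boundary, so it spans ceil(436 / 64) = 7 cache lines.
Row-major traversal misses (one per line touched): 47 * ceil(109 * 4 / 64) = 329
Column-major traversal misses (no reuse, every access misses): 47 * 109 = 5123
Ratio = 5123 / 329 = 15.57

15.57


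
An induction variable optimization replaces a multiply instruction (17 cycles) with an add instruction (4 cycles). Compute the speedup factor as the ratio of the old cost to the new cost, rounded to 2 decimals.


Ratio = mult_cost / add_cost = 17 / 4 = 4.25

4.25


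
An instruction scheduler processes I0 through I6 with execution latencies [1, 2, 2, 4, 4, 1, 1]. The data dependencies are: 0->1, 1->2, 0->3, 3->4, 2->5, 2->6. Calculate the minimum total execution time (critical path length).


Compute longest path through dependency graph: dist(Ik) = max over predecessors of dist + latency(Ik).
dist(I0) = latency 1 = 1
dist(I1) = dist(I0) + 2 = 1 + 2 = 3
dist(I2) = dist(I1) + 2 = 3 + 2 = 5
dist(I3) = dist(I0) + 4 = 1 + 4 = 5
dist(I4) = dist(I3) + 4 = 5 + 4 = 9
dist(I5) = dist(I2) + 1 = 5 + 1 = 6
dist(I6) = dist(I2) + 1 = 5 + 1 = 6
Critical path = max dist = 9

9


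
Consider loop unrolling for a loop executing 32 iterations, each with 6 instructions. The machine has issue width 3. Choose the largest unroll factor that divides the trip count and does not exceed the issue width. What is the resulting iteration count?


Largest divisor of 32 <= 3 is 2
New iterations = 32 / 2 = 16

16


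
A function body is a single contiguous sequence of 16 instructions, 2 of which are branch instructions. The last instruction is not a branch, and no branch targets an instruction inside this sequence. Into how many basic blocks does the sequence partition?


With no in-sequence branch targets, the leaders are the first instruction plus the instruction after each branch.
Number of basic blocks = branches + 1
= 2 + 1 = 3

3


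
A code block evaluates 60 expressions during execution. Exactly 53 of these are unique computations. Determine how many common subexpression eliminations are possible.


CSE count = total expressions - unique expressions
= 60 - 53 = 7

7


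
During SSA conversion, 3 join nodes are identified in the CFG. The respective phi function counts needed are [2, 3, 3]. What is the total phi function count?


Total phi functions = sum of phi functions at each join node
= 2 + 3 + 3 = 8

8


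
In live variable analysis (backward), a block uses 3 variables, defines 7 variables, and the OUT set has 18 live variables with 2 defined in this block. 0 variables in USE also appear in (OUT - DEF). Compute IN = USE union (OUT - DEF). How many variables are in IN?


OUT - DEF: 18 - 2 = 16
|IN| = |USE| + |OUT - DEF| - |USE ∩ (OUT - DEF)| = 3 + 16 - 0 = 19

19


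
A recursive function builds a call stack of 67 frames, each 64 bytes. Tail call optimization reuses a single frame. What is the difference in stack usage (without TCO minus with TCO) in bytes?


Without TCO: 67 * 64 = 4288 bytes
With TCO: reuse 1 frame = 64 bytes
Savings = 4288 - 64 = 4224

4224


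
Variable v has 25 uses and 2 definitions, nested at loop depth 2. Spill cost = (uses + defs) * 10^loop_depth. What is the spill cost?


uses + defs = 25 + 2 = 27
10^2 = 100
Spill cost = 27 * 100 = 2700

2700


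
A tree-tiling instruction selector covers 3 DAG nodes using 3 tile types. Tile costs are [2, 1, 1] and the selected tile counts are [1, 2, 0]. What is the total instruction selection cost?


Total cost = sum(count_i * cost_i)
= 1*2 + 2*1 + 0*1
= 4

4


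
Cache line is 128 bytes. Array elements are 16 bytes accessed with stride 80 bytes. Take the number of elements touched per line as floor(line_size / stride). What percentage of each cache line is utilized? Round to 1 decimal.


Elements per cache line = floor(128 / 80) = 1
Bytes used = 1 * 16 = 16
Utilization = 16 / 128 * 100 = 12.5%

12.5


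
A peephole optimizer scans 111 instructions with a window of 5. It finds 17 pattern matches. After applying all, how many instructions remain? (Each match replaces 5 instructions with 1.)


Each match removes 4 instructions.
Total removed = 17 * 4 = 68
Remaining = 111 - 68 = 43

43


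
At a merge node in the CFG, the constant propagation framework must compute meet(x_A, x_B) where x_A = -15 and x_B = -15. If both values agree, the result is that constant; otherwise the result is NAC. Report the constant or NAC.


Meet operation: if both paths give the same constant, result is that constant; if they differ, result is NAC (not-a-constant).
Path A: -15, Path B: -15 -> equal
Result: constant -> -15

-15


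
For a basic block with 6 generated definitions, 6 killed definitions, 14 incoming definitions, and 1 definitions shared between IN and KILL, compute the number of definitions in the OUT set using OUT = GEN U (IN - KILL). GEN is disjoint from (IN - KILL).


IN - KILL: 14 - 1 = 13 surviving definitions
OUT = GEN + surviving = 6 + 13 = 19

19


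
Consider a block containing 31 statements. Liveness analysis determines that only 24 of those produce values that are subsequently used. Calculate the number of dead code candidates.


Dead code = total statements - live definitions
= 31 - 24 = 7

7
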